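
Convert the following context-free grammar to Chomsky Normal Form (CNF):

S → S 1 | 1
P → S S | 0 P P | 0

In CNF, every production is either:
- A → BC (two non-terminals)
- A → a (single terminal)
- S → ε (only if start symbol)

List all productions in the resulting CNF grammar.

T1 → 1; S → 1; T0 → 0; P → 0; S → S T1; P → S S; P → T0 X0; X0 → P P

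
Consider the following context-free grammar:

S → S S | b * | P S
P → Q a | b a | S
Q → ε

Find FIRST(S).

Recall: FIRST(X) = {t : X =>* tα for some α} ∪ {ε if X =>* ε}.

We compute FIRST(S) using the standard algorithm.
FIRST(P) = {a, b}
FIRST(Q) = {ε}
FIRST(S) = {a, b}
Therefore, FIRST(S) = {a, b}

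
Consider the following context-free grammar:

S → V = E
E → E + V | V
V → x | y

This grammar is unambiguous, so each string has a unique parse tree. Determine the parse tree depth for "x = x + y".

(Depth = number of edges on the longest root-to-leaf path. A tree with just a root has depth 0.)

4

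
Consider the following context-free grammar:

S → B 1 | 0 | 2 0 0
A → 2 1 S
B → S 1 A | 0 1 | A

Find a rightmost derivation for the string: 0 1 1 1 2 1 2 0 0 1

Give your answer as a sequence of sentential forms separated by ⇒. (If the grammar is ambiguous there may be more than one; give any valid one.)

S ⇒ B 1 ⇒ S 1 A 1 ⇒ S 1 2 1 S 1 ⇒ S 1 2 1 2 0 0 1 ⇒ B 1 1 2 1 2 0 0 1 ⇒ 0 1 1 1 2 1 2 0 0 1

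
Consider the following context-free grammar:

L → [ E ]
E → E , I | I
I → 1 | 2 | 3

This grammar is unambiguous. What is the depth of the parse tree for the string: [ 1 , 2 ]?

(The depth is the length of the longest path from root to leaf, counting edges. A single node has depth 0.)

4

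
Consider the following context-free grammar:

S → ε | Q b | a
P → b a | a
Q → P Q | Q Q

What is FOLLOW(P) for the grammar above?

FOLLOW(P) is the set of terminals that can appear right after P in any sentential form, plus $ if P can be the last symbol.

We compute FOLLOW(P) using the standard algorithm.
FOLLOW(S) starts with {$}.
FIRST(P) = {a, b}
FIRST(Q) = {a, b}
FIRST(S) = {a, b, ε}
FOLLOW(P) = {a, b}
FOLLOW(Q) = {a, b}
FOLLOW(S) = {$}
Therefore, FOLLOW(P) = {a, b}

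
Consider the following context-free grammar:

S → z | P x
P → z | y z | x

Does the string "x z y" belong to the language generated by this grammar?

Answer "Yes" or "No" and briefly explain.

No - no valid derivation exists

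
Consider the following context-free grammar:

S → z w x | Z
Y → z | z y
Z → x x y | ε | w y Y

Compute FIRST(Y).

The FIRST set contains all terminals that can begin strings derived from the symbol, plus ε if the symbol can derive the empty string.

We compute FIRST(Y) using the standard algorithm.
FIRST(S) = {w, x, z, ε}
FIRST(Y) = {z}
FIRST(Z) = {w, x, ε}
Therefore, FIRST(Y) = {z}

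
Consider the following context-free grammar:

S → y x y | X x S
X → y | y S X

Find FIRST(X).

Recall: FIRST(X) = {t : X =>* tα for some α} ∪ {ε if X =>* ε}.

We compute FIRST(X) using the standard algorithm.
FIRST(S) = {y}
FIRST(X) = {y}
Therefore, FIRST(X) = {y}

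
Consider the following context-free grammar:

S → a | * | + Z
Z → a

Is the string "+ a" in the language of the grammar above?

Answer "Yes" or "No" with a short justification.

Yes - a valid derivation exists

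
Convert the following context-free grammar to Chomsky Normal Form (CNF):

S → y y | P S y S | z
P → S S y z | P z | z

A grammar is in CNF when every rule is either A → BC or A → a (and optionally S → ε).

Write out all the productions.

TY → y; S → z; TZ → z; P → z; S → TY TY; S → P X0; X0 → S X1; X1 → TY S; P → S X2; X2 → S X3; X3 → TY TZ; P → P TZ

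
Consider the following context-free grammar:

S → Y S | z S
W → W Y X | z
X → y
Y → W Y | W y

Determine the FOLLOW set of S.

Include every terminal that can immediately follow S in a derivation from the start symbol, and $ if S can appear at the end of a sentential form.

We compute FOLLOW(S) using the standard algorithm.
FOLLOW(S) starts with {$}.
FIRST(S) = {z}
FIRST(W) = {z}
FIRST(X) = {y}
FIRST(Y) = {z}
FOLLOW(S) = {$}
FOLLOW(W) = {y, z}
FOLLOW(X) = {y, z}
FOLLOW(Y) = {y, z}
Therefore, FOLLOW(S) = {$}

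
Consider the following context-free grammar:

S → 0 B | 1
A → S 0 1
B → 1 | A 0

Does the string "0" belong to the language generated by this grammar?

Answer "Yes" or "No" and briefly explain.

No - no valid derivation exists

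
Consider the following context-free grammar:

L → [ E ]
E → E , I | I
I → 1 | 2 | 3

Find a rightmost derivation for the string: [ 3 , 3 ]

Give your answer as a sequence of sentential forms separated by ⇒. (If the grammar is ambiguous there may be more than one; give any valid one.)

L ⇒ [ E ] ⇒ [ E , I ] ⇒ [ E , 3 ] ⇒ [ I , 3 ] ⇒ [ 3 , 3 ]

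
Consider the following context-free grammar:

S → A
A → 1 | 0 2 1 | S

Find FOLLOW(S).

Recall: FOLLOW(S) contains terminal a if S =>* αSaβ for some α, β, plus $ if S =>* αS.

We compute FOLLOW(S) using the standard algorithm.
FOLLOW(S) starts with {$}.
FIRST(A) = {0, 1}
FIRST(S) = {0, 1}
FOLLOW(A) = {$}
FOLLOW(S) = {$}
Therefore, FOLLOW(S) = {$}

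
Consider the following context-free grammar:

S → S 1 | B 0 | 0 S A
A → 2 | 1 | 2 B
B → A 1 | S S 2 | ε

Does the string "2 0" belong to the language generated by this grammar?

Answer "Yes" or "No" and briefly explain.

No - no valid derivation exists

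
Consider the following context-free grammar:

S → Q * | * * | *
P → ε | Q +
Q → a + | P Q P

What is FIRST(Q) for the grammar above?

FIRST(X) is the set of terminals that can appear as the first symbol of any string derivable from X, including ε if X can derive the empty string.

We compute FIRST(Q) using the standard algorithm.
FIRST(P) = {a, ε}
FIRST(Q) = {a}
FIRST(S) = {*, a}
Therefore, FIRST(Q) = {a}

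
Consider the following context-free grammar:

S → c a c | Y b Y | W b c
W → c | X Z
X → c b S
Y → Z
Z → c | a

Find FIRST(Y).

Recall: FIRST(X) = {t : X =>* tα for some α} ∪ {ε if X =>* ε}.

We compute FIRST(Y) using the standard algorithm.
FIRST(S) = {a, c}
FIRST(W) = {c}
FIRST(X) = {c}
FIRST(Y) = {a, c}
FIRST(Z) = {a, c}
Therefore, FIRST(Y) = {a, c}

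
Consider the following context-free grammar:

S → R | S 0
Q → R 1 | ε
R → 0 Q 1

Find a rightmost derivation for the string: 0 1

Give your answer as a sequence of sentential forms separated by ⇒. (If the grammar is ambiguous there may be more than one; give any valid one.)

S ⇒ R ⇒ 0 Q 1 ⇒ 0 1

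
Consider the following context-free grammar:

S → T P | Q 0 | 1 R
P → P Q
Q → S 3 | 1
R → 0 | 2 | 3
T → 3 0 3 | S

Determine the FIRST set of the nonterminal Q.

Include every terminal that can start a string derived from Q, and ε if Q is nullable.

We compute FIRST(Q) using the standard algorithm.
FIRST(P) = {}
FIRST(Q) = {1, 3}
FIRST(R) = {0, 2, 3}
FIRST(S) = {1, 3}
FIRST(T) = {1, 3}
Therefore, FIRST(Q) = {1, 3}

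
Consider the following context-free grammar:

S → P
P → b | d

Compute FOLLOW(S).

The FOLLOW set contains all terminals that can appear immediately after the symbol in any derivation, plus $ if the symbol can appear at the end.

We compute FOLLOW(S) using the standard algorithm.
FOLLOW(S) starts with {$}.
FIRST(P) = {b, d}
FIRST(S) = {b, d}
FOLLOW(P) = {$}
FOLLOW(S) = {$}
Therefore, FOLLOW(S) = {$}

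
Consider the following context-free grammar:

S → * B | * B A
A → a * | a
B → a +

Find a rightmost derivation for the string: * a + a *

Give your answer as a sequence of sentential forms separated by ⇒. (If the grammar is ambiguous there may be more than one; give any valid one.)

S ⇒ * B A ⇒ * B a * ⇒ * a + a *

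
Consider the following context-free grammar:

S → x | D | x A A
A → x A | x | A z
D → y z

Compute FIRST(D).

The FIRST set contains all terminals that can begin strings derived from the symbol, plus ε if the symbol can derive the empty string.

We compute FIRST(D) using the standard algorithm.
FIRST(A) = {x}
FIRST(D) = {y}
FIRST(S) = {x, y}
Therefore, FIRST(D) = {y}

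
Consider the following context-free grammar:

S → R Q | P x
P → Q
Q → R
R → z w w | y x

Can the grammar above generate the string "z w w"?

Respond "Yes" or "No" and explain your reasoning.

No - no valid derivation exists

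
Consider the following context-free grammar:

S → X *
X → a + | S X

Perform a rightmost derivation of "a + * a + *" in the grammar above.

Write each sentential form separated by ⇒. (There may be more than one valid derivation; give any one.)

S ⇒ X * ⇒ S X * ⇒ S a + * ⇒ X * a + * ⇒ a + * a + *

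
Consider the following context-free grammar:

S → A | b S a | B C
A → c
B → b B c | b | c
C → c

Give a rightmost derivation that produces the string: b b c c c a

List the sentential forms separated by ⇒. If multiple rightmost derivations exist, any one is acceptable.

S ⇒ b S a ⇒ b B C a ⇒ b B c a ⇒ b b B c c a ⇒ b b c c c a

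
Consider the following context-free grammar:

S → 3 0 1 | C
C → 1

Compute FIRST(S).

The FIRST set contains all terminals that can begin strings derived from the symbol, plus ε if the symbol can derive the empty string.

We compute FIRST(S) using the standard algorithm.
FIRST(C) = {1}
FIRST(S) = {1, 3}
Therefore, FIRST(S) = {1, 3}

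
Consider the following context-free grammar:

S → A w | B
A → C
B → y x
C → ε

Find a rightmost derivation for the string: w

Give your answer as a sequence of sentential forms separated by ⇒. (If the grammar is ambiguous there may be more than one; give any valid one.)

S ⇒ A w ⇒ C w ⇒ w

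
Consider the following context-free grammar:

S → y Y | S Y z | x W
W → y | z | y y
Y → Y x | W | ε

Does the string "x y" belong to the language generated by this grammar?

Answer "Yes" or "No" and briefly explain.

Yes - a valid derivation exists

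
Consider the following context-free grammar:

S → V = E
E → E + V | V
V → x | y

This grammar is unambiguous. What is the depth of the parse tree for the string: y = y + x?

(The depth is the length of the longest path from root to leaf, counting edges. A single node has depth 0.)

4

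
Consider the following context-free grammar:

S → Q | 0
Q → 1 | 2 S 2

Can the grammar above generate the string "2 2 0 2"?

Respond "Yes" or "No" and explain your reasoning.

No - no valid derivation exists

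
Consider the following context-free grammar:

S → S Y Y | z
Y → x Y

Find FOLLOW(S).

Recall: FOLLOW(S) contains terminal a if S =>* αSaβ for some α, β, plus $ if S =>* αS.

We compute FOLLOW(S) using the standard algorithm.
FOLLOW(S) starts with {$}.
FIRST(S) = {z}
FIRST(Y) = {x}
FOLLOW(S) = {$, x}
FOLLOW(Y) = {$, x}
Therefore, FOLLOW(S) = {$, x}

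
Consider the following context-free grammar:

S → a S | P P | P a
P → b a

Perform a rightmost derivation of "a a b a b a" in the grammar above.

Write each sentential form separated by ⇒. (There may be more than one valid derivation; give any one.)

S ⇒ a S ⇒ a a S ⇒ a a P P ⇒ a a P b a ⇒ a a b a b a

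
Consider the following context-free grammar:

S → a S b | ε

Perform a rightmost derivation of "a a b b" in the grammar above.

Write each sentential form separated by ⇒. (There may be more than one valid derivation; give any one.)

S ⇒ a S b ⇒ a a S b b ⇒ a a b b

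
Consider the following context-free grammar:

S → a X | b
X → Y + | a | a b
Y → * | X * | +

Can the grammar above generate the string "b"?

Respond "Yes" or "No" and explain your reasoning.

Yes - a valid derivation exists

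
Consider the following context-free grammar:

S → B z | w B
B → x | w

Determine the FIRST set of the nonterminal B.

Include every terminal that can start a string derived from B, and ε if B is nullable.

We compute FIRST(B) using the standard algorithm.
FIRST(B) = {w, x}
FIRST(S) = {w, x}
Therefore, FIRST(B) = {w, x}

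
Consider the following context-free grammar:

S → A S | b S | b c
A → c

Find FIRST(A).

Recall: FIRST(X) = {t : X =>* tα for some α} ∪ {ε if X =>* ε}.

We compute FIRST(A) using the standard algorithm.
FIRST(A) = {c}
FIRST(S) = {b, c}
Therefore, FIRST(A) = {c}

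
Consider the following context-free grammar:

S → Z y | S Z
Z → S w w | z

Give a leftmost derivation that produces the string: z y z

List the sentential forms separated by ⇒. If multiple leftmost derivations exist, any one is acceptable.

S ⇒ S Z ⇒ Z y Z ⇒ z y Z ⇒ z y z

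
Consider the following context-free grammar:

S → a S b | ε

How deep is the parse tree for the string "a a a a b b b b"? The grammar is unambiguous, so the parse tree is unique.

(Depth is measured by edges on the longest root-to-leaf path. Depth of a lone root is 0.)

5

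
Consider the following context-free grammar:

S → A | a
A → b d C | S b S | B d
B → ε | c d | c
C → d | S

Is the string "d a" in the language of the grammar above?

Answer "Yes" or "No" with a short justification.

No - no valid derivation exists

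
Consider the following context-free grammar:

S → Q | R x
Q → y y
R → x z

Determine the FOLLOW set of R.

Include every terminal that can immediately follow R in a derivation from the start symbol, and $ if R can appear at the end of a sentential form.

We compute FOLLOW(R) using the standard algorithm.
FOLLOW(S) starts with {$}.
FIRST(Q) = {y}
FIRST(R) = {x}
FIRST(S) = {x, y}
FOLLOW(Q) = {$}
FOLLOW(R) = {x}
FOLLOW(S) = {$}
Therefore, FOLLOW(R) = {x}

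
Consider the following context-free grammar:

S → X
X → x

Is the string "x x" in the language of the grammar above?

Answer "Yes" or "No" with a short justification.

No - no valid derivation exists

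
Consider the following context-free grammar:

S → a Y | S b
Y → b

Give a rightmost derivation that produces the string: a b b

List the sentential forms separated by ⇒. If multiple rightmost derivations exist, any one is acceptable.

S ⇒ S b ⇒ a Y b ⇒ a b b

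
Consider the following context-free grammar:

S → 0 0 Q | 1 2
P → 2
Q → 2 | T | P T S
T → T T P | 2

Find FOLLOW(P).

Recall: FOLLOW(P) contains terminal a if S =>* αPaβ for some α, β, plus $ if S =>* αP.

We compute FOLLOW(P) using the standard algorithm.
FOLLOW(S) starts with {$}.
FIRST(P) = {2}
FIRST(Q) = {2}
FIRST(S) = {0, 1}
FIRST(T) = {2}
FOLLOW(P) = {$, 0, 1, 2}
FOLLOW(Q) = {$}
FOLLOW(S) = {$}
FOLLOW(T) = {$, 0, 1, 2}
Therefore, FOLLOW(P) = {$, 0, 1, 2}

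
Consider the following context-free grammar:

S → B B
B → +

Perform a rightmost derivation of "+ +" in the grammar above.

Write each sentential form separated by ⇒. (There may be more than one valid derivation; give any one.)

S ⇒ B B ⇒ B + ⇒ + +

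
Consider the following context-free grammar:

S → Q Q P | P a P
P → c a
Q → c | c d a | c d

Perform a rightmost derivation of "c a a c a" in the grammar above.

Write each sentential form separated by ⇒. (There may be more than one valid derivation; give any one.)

S ⇒ P a P ⇒ P a c a ⇒ c a a c a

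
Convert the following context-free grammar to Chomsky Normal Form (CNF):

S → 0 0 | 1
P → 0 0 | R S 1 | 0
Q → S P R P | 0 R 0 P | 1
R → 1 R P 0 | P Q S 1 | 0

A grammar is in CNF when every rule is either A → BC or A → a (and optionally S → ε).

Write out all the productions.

T0 → 0; S → 1; T1 → 1; P → 0; Q → 1; R → 0; S → T0 T0; P → T0 T0; P → R X0; X0 → S T1; Q → S X1; X1 → P X2; X2 → R P; Q → T0 X3; X3 → R X4; X4 → T0 P; R → T1 X5; X5 → R X6; X6 → P T0; R → P X7; X7 → Q X8; X8 → S T1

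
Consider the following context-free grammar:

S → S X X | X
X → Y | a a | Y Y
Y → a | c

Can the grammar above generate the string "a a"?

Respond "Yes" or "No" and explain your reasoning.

Yes - a valid derivation exists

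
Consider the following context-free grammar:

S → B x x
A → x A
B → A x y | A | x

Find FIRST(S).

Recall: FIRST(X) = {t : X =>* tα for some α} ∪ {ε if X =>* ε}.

We compute FIRST(S) using the standard algorithm.
FIRST(A) = {x}
FIRST(B) = {x}
FIRST(S) = {x}
Therefore, FIRST(S) = {x}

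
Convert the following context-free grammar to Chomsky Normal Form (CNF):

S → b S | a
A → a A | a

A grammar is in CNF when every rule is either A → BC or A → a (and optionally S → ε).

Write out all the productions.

TB → b; S → a; TA → a; A → a; S → TB S; A → TA A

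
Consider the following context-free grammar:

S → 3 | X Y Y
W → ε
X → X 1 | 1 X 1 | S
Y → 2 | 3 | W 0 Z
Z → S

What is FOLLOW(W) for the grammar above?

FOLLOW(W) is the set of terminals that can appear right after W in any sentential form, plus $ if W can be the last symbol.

We compute FOLLOW(W) using the standard algorithm.
FOLLOW(S) starts with {$}.
FIRST(S) = {1, 3}
FIRST(W) = {ε}
FIRST(X) = {1, 3}
FIRST(Y) = {0, 2, 3}
FIRST(Z) = {1, 3}
FOLLOW(S) = {$, 0, 1, 2, 3}
FOLLOW(W) = {0}
FOLLOW(X) = {0, 1, 2, 3}
FOLLOW(Y) = {$, 0, 1, 2, 3}
FOLLOW(Z) = {$, 0, 1, 2, 3}
Therefore, FOLLOW(W) = {0}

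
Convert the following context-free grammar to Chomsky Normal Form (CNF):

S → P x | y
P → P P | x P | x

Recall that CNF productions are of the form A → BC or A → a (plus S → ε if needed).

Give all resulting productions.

TX → x; S → y; P → x; S → P TX; P → P P; P → TX P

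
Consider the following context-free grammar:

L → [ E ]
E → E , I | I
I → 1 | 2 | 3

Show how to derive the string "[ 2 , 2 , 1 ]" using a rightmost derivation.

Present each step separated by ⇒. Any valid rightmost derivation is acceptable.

L ⇒ [ E ] ⇒ [ E , I ] ⇒ [ E , 1 ] ⇒ [ E , I , 1 ] ⇒ [ E , 2 , 1 ] ⇒ [ I , 2 , 1 ] ⇒ [ 2 , 2 , 1 ]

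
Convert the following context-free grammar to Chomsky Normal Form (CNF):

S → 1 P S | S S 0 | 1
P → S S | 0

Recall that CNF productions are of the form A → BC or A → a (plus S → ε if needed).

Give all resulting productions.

T1 → 1; T0 → 0; S → 1; P → 0; S → T1 X0; X0 → P S; S → S X1; X1 → S T0; P → S S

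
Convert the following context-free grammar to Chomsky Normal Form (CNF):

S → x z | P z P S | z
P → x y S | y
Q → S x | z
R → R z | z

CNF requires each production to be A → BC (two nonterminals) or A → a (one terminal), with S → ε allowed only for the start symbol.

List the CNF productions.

TX → x; TZ → z; S → z; TY → y; P → y; Q → z; R → z; S → TX TZ; S → P X0; X0 → TZ X1; X1 → P S; P → TX X2; X2 → TY S; Q → S TX; R → R TZ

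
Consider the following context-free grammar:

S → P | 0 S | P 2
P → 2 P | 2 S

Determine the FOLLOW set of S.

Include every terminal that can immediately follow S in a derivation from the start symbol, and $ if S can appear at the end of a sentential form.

We compute FOLLOW(S) using the standard algorithm.
FOLLOW(S) starts with {$}.
FIRST(P) = {2}
FIRST(S) = {0, 2}
FOLLOW(P) = {$, 2}
FOLLOW(S) = {$, 2}
Therefore, FOLLOW(S) = {$, 2}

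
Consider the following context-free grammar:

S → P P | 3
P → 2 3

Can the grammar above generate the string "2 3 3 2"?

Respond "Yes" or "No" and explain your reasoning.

No - no valid derivation exists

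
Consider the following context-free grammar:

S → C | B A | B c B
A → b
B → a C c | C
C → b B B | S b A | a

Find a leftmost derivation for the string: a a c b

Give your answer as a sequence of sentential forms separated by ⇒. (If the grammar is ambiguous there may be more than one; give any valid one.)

S ⇒ B A ⇒ a C c A ⇒ a a c A ⇒ a a c b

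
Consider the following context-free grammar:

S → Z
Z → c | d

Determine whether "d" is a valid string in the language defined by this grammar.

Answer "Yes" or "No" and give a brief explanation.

Yes - a valid derivation exists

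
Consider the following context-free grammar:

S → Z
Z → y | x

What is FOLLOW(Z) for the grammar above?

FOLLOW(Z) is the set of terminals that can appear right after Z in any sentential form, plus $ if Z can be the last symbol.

We compute FOLLOW(Z) using the standard algorithm.
FOLLOW(S) starts with {$}.
FIRST(S) = {x, y}
FIRST(Z) = {x, y}
FOLLOW(S) = {$}
FOLLOW(Z) = {$}
Therefore, FOLLOW(Z) = {$}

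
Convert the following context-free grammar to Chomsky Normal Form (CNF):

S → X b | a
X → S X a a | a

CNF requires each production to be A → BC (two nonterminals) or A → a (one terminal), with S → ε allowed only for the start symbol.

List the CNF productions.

TB → b; S → a; TA → a; X → a; S → X TB; X → S X0; X0 → X X1; X1 → TA TA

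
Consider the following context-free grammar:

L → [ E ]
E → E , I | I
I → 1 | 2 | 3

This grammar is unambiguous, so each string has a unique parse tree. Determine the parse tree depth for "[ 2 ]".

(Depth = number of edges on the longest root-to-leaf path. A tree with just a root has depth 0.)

3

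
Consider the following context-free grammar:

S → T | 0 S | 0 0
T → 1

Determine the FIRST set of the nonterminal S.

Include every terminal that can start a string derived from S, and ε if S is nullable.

We compute FIRST(S) using the standard algorithm.
FIRST(S) = {0, 1}
FIRST(T) = {1}
Therefore, FIRST(S) = {0, 1}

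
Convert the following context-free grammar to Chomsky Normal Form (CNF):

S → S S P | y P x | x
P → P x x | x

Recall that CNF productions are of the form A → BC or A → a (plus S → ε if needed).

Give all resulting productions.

TY → y; TX → x; S → x; P → x; S → S X0; X0 → S P; S → TY X1; X1 → P TX; P → P X2; X2 → TX TX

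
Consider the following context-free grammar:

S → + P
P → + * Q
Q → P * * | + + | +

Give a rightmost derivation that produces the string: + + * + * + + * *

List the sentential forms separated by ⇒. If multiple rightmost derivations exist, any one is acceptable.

S ⇒ + P ⇒ + + * Q ⇒ + + * P * * ⇒ + + * + * Q * * ⇒ + + * + * + + * *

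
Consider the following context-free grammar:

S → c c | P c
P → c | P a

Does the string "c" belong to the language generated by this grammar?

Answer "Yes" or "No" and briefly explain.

No - no valid derivation exists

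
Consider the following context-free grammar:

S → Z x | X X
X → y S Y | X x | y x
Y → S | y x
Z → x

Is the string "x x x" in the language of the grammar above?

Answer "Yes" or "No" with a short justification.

No - no valid derivation exists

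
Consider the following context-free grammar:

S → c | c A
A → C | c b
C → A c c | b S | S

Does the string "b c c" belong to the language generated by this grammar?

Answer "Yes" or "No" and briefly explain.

No - no valid derivation exists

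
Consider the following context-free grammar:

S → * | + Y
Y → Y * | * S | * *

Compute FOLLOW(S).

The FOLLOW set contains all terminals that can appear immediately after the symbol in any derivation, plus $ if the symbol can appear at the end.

We compute FOLLOW(S) using the standard algorithm.
FOLLOW(S) starts with {$}.
FIRST(S) = {*, +}
FIRST(Y) = {*}
FOLLOW(S) = {$, *}
FOLLOW(Y) = {$, *}
Therefore, FOLLOW(S) = {$, *}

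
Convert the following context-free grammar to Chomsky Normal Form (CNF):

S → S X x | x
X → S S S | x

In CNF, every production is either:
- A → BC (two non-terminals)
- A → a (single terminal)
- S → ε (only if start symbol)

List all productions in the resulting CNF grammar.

TX → x; S → x; X → x; S → S X0; X0 → X TX; X → S X1; X1 → S S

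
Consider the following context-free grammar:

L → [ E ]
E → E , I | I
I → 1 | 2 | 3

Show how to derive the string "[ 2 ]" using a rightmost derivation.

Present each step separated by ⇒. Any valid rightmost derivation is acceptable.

L ⇒ [ E ] ⇒ [ I ] ⇒ [ 2 ]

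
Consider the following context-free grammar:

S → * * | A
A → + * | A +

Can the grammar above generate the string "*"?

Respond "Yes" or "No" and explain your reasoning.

No - no valid derivation exists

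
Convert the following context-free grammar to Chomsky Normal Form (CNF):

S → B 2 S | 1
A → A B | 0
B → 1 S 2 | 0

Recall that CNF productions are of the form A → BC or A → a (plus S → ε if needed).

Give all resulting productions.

T2 → 2; S → 1; A → 0; T1 → 1; B → 0; S → B X0; X0 → T2 S; A → A B; B → T1 X1; X1 → S T2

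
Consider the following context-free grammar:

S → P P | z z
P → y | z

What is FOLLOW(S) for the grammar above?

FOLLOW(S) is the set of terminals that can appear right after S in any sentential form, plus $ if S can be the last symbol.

We compute FOLLOW(S) using the standard algorithm.
FOLLOW(S) starts with {$}.
FIRST(P) = {y, z}
FIRST(S) = {y, z}
FOLLOW(P) = {$, y, z}
FOLLOW(S) = {$}
Therefore, FOLLOW(S) = {$}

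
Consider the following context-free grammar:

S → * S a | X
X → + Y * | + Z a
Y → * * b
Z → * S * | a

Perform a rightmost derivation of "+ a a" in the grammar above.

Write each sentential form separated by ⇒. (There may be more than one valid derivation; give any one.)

S ⇒ X ⇒ + Z a ⇒ + a a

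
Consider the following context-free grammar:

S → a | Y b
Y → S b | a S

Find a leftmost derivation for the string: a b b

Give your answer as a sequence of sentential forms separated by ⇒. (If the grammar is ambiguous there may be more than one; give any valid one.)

S ⇒ Y b ⇒ S b b ⇒ a b b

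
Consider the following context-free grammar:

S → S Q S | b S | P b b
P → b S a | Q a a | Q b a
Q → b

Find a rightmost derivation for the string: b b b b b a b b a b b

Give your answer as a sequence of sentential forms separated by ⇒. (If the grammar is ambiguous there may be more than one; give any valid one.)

S ⇒ b S ⇒ b b S ⇒ b b P b b ⇒ b b b S a b b ⇒ b b b P b b a b b ⇒ b b b Q b a b b a b b ⇒ b b b b b a b b a b b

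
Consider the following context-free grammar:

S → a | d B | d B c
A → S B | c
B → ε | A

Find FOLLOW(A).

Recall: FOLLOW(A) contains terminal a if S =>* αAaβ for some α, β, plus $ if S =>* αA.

We compute FOLLOW(A) using the standard algorithm.
FOLLOW(S) starts with {$}.
FIRST(A) = {a, c, d}
FIRST(B) = {a, c, d, ε}
FIRST(S) = {a, d}
FOLLOW(A) = {$, a, c, d}
FOLLOW(B) = {$, a, c, d}
FOLLOW(S) = {$, a, c, d}
Therefore, FOLLOW(A) = {$, a, c, d}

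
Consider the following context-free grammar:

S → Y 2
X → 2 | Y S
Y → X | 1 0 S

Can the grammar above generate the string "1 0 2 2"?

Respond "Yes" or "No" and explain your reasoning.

No - no valid derivation exists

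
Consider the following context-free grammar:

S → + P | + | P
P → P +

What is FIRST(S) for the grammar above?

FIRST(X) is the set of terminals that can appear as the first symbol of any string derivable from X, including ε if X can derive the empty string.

We compute FIRST(S) using the standard algorithm.
FIRST(P) = {}
FIRST(S) = {+}
Therefore, FIRST(S) = {+}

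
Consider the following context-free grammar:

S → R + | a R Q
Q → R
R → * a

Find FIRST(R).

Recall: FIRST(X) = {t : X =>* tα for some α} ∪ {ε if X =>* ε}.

We compute FIRST(R) using the standard algorithm.
FIRST(Q) = {*}
FIRST(R) = {*}
FIRST(S) = {*, a}
Therefore, FIRST(R) = {*}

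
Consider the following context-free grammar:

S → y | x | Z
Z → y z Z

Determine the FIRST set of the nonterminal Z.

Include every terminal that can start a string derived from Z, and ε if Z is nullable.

We compute FIRST(Z) using the standard algorithm.
FIRST(S) = {x, y}
FIRST(Z) = {y}
Therefore, FIRST(Z) = {y}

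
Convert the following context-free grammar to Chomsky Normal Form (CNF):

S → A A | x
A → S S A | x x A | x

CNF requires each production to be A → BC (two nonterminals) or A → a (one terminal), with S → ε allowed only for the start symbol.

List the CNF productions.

S → x; TX → x; A → x; S → A A; A → S X0; X0 → S A; A → TX X1; X1 → TX A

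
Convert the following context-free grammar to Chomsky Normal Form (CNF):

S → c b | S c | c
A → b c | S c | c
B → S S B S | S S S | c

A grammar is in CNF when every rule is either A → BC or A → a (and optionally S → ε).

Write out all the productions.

TC → c; TB → b; S → c; A → c; B → c; S → TC TB; S → S TC; A → TB TC; A → S TC; B → S X0; X0 → S X1; X1 → B S; B → S X2; X2 → S S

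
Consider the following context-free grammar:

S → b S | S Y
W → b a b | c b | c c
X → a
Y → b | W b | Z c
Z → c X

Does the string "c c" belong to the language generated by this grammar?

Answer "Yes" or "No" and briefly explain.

No - no valid derivation exists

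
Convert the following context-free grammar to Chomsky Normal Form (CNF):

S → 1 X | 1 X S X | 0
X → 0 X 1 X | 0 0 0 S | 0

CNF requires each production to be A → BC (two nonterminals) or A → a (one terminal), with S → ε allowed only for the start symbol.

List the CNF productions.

T1 → 1; S → 0; T0 → 0; X → 0; S → T1 X; S → T1 X0; X0 → X X1; X1 → S X; X → T0 X2; X2 → X X3; X3 → T1 X; X → T0 X4; X4 → T0 X5; X5 → T0 S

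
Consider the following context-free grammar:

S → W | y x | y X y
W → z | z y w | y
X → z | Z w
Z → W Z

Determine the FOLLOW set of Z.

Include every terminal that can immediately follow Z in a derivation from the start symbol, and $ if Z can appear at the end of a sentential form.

We compute FOLLOW(Z) using the standard algorithm.
FOLLOW(S) starts with {$}.
FIRST(S) = {y, z}
FIRST(W) = {y, z}
FIRST(X) = {y, z}
FIRST(Z) = {y, z}
FOLLOW(S) = {$}
FOLLOW(W) = {$, y, z}
FOLLOW(X) = {y}
FOLLOW(Z) = {w}
Therefore, FOLLOW(Z) = {w}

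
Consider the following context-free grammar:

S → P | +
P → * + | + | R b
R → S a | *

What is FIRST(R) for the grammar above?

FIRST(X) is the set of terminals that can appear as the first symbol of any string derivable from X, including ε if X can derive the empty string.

We compute FIRST(R) using the standard algorithm.
FIRST(P) = {*, +}
FIRST(R) = {*, +}
FIRST(S) = {*, +}
Therefore, FIRST(R) = {*, +}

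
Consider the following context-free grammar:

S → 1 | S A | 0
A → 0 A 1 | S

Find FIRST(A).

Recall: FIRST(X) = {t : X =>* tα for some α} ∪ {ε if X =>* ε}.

We compute FIRST(A) using the standard algorithm.
FIRST(A) = {0, 1}
FIRST(S) = {0, 1}
Therefore, FIRST(A) = {0, 1}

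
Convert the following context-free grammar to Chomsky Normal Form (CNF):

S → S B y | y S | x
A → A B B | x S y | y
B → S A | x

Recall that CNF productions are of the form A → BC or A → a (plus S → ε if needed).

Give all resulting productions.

TY → y; S → x; TX → x; A → y; B → x; S → S X0; X0 → B TY; S → TY S; A → A X1; X1 → B B; A → TX X2; X2 → S TY; B → S A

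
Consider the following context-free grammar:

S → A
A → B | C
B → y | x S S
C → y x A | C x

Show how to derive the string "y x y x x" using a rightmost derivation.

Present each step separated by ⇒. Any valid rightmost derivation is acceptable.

S ⇒ A ⇒ C ⇒ C x ⇒ C x x ⇒ y x A x x ⇒ y x B x x ⇒ y x y x x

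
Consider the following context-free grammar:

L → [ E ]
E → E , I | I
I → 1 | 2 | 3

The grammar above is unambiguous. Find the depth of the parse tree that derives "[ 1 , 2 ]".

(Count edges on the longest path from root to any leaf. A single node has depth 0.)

4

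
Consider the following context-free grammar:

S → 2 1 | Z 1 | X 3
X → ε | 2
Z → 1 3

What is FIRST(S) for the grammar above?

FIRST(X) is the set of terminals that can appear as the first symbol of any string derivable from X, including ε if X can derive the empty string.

We compute FIRST(S) using the standard algorithm.
FIRST(S) = {1, 2, 3}
FIRST(X) = {2, ε}
FIRST(Z) = {1}
Therefore, FIRST(S) = {1, 2, 3}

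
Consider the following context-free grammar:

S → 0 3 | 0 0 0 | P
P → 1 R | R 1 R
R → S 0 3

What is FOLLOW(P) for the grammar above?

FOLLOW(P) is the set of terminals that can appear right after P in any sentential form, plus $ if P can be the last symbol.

We compute FOLLOW(P) using the standard algorithm.
FOLLOW(S) starts with {$}.
FIRST(P) = {0, 1}
FIRST(R) = {0, 1}
FIRST(S) = {0, 1}
FOLLOW(P) = {$, 0}
FOLLOW(R) = {$, 0, 1}
FOLLOW(S) = {$, 0}
Therefore, FOLLOW(P) = {$, 0}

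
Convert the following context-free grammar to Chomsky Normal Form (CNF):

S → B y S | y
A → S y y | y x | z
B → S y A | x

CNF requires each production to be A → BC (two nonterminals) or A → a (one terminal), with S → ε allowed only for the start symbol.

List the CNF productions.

TY → y; S → y; TX → x; A → z; B → x; S → B X0; X0 → TY S; A → S X1; X1 → TY TY; A → TY TX; B → S X2; X2 → TY A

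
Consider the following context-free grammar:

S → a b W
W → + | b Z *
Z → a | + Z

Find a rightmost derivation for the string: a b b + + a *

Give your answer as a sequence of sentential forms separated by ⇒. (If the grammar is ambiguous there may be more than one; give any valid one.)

S ⇒ a b W ⇒ a b b Z * ⇒ a b b + Z * ⇒ a b b + + Z * ⇒ a b b + + a *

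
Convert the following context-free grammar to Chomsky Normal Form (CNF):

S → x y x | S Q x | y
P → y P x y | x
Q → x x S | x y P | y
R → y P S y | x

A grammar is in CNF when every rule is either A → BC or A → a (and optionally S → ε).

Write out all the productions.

TX → x; TY → y; S → y; P → x; Q → y; R → x; S → TX X0; X0 → TY TX; S → S X1; X1 → Q TX; P → TY X2; X2 → P X3; X3 → TX TY; Q → TX X4; X4 → TX S; Q → TX X5; X5 → TY P; R → TY X6; X6 → P X7; X7 → S TY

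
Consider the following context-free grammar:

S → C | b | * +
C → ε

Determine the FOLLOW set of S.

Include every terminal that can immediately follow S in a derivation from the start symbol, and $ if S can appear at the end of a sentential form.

We compute FOLLOW(S) using the standard algorithm.
FOLLOW(S) starts with {$}.
FIRST(C) = {ε}
FIRST(S) = {*, b, ε}
FOLLOW(C) = {$}
FOLLOW(S) = {$}
Therefore, FOLLOW(S) = {$}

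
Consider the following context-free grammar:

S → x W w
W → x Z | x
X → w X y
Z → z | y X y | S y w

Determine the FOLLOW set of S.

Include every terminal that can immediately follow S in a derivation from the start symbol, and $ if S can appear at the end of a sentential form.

We compute FOLLOW(S) using the standard algorithm.
FOLLOW(S) starts with {$}.
FIRST(S) = {x}
FIRST(W) = {x}
FIRST(X) = {w}
FIRST(Z) = {x, y, z}
FOLLOW(S) = {$, y}
FOLLOW(W) = {w}
FOLLOW(X) = {y}
FOLLOW(Z) = {w}
Therefore, FOLLOW(S) = {$, y}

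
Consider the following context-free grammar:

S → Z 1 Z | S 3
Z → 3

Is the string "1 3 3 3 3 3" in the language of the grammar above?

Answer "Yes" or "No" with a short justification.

No - no valid derivation exists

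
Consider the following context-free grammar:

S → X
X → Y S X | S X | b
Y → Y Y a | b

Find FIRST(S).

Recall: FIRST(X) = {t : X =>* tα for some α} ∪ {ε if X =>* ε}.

We compute FIRST(S) using the standard algorithm.
FIRST(S) = {b}
FIRST(X) = {b}
FIRST(Y) = {b}
Therefore, FIRST(S) = {b}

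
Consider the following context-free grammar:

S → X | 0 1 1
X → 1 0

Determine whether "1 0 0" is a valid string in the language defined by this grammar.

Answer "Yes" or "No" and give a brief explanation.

No - no valid derivation exists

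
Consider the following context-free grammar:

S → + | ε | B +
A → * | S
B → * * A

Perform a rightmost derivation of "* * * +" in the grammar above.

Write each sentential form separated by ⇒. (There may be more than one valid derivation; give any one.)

S ⇒ B + ⇒ * * A + ⇒ * * * +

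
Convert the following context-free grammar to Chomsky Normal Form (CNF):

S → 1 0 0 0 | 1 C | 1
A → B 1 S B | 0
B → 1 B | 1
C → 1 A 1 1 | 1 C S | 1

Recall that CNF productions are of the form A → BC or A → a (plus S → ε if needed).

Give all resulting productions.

T1 → 1; T0 → 0; S → 1; A → 0; B → 1; C → 1; S → T1 X0; X0 → T0 X1; X1 → T0 T0; S → T1 C; A → B X2; X2 → T1 X3; X3 → S B; B → T1 B; C → T1 X4; X4 → A X5; X5 → T1 T1; C → T1 X6; X6 → C S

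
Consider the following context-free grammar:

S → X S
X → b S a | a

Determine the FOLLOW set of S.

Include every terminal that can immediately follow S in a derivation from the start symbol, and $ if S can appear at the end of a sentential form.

We compute FOLLOW(S) using the standard algorithm.
FOLLOW(S) starts with {$}.
FIRST(S) = {a, b}
FIRST(X) = {a, b}
FOLLOW(S) = {$, a}
FOLLOW(X) = {a, b}
Therefore, FOLLOW(S) = {$, a}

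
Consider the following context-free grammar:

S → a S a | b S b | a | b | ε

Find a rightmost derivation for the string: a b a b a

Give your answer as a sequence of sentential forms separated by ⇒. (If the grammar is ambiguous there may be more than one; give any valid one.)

S ⇒ a S a ⇒ a b S b a ⇒ a b a b a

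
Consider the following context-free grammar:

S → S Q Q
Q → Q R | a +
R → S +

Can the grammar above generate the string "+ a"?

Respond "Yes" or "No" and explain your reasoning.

No - no valid derivation exists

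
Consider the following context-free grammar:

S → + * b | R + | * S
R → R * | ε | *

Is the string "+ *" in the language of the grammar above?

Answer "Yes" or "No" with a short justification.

No - no valid derivation exists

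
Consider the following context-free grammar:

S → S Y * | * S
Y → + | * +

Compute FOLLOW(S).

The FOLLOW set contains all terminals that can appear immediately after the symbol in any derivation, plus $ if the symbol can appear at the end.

We compute FOLLOW(S) using the standard algorithm.
FOLLOW(S) starts with {$}.
FIRST(S) = {*}
FIRST(Y) = {*, +}
FOLLOW(S) = {$, *, +}
FOLLOW(Y) = {*}
Therefore, FOLLOW(S) = {$, *, +}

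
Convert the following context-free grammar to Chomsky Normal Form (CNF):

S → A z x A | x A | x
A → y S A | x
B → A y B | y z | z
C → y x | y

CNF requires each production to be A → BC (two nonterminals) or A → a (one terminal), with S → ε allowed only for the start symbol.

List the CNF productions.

TZ → z; TX → x; S → x; TY → y; A → x; B → z; C → y; S → A X0; X0 → TZ X1; X1 → TX A; S → TX A; A → TY X2; X2 → S A; B → A X3; X3 → TY B; B → TY TZ; C → TY TX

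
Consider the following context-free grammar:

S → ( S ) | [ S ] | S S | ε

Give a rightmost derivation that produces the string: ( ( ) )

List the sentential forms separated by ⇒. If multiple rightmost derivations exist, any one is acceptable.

S ⇒ ( S ) ⇒ ( ( S ) ) ⇒ ( ( ) )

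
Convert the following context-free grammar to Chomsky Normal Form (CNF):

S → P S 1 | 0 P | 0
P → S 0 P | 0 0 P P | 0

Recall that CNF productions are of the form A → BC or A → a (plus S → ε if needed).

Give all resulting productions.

T1 → 1; T0 → 0; S → 0; P → 0; S → P X0; X0 → S T1; S → T0 P; P → S X1; X1 → T0 P; P → T0 X2; X2 → T0 X3; X3 → P P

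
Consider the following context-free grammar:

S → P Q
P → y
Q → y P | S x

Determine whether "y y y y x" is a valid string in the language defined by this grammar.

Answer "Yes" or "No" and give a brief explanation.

Yes - a valid derivation exists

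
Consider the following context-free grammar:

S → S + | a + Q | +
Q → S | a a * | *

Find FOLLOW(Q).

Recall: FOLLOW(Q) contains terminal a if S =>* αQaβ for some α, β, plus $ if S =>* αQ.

We compute FOLLOW(Q) using the standard algorithm.
FOLLOW(S) starts with {$}.
FIRST(Q) = {*, +, a}
FIRST(S) = {+, a}
FOLLOW(Q) = {$, +}
FOLLOW(S) = {$, +}
Therefore, FOLLOW(Q) = {$, +}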